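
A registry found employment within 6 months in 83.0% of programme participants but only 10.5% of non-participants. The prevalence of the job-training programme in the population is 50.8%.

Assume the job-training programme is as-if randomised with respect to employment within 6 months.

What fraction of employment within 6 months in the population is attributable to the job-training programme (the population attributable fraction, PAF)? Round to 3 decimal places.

p₁ = 0.83, p₀ = 0.105.
Overall risk P(Y=1) = π·p₁ + (1−π)·p₀ = 0.508×0.83 + 0.492×0.105 = 0.4733.
Under exogeneity, PAF = [P(Y=1) − p₀] / P(Y=1).
PAF = (0.4733 − 0.105) / 0.4733 ≈ 0.7782

PAF ≈ 0.778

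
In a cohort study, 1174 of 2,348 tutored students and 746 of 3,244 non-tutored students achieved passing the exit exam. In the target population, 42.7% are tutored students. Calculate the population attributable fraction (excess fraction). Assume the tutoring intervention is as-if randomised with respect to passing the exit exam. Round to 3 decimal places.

PAF ≈ 0.334

p₁ = P(outcome | exposed) = 1174/2348 = 0.5
p₀ = P(outcome | unexposed) = 746/3244 = 0.22996
Overall risk P(Y=1) = π·p₁ + (1−π)·p₀ = 0.427×0.5 + 0.573×0.22996 = 0.34527.
Under exogeneity, PAF = [P(Y=1) − p₀] / P(Y=1).
PAF = (0.34527 − 0.22996) / 0.34527 ≈ 0.3340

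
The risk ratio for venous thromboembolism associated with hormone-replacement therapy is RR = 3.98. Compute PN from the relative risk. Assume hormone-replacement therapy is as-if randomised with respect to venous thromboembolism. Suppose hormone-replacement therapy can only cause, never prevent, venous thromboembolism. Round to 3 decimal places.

Under exogeneity and monotonicity, PN = (RR − 1) / RR = 1 − 1/RR.
PN = (3.98 − 1) / 3.98 = 2.98 / 3.98 ≈ 0.7487

PN ≈ 0.749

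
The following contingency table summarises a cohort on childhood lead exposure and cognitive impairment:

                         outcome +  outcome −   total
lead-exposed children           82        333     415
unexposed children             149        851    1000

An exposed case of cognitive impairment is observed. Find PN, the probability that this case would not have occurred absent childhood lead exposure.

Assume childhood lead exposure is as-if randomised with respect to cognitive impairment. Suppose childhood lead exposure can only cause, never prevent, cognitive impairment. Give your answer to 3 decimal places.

PN ≈ 0.246

p₁ = P(outcome | exposed) = 82/415 = 0.19759
p₀ = P(outcome | unexposed) = 149/1000 = 0.149
Under exogeneity and monotonicity, PN = (p₁ − p₀)/p₁.
PN = (0.19759 − 0.149) / 0.19759 ≈ 0.2459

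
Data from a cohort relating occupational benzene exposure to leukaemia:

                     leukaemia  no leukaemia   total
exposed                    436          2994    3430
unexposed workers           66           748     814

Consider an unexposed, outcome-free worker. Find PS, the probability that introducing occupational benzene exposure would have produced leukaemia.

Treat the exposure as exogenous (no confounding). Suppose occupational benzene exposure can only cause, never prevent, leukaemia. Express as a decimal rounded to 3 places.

PS ≈ 0.050

p₁ = P(outcome | exposed) = 436/3430 = 0.12711
p₀ = P(outcome | unexposed) = 66/814 = 0.081081
Under exogeneity and monotonicity, PS = (p₁ − p₀) / (1 − p₀).
PS = (0.12711 − 0.081081) / (1 − 0.081081) = 0.046033 / 0.91892 ≈ 0.0501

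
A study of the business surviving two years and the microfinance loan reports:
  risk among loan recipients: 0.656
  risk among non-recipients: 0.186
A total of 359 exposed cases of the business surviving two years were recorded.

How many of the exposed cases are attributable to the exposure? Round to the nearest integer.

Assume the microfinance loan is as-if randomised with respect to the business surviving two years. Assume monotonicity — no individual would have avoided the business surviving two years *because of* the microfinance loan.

Let p₁ = 0.656, p₀ = 0.186.
PN = (p₁ − p₀)/p₁ = (0.656 − 0.186) / 0.656 ≈ 0.71646.
Attributable cases ≈ PN × (exposed cases) = 0.71646 × 359 ≈ 257.21.

about 257 cases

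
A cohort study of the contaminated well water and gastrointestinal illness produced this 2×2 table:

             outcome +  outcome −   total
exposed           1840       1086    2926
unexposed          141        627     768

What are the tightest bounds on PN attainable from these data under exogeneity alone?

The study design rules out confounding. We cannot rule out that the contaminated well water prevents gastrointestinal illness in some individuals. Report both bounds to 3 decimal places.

p₁ = P(outcome | exposed) = 1840/2926 = 0.62884
p₀ = P(outcome | unexposed) = 141/768 = 0.18359
Under exogeneity alone the bounds on PN are max{0,(p₁−p₀)/p₁} ≤ PN ≤ min{1,(1−p₀)/p₁}.
  lower = (p₁ − p₀)/p₁ = 0.44525 / 0.62884 ≈ 0.7080
  upper = min{1, (1 − p₀)/p₁} = 0.81641 / 0.62884 ≈ 1.2983 → capped at 1

0.708 ≤ PN ≤ 1.000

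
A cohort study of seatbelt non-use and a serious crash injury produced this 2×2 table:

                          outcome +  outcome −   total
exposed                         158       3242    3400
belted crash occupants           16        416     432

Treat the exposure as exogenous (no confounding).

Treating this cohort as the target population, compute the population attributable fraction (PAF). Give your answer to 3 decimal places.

PAF ≈ 0.184

p₁ = P(outcome | exposed) = 158/3400 = 0.046471
p₀ = P(outcome | unexposed) = 16/432 = 0.037037
Exposure prevalence π = 3400/3832 = 0.88727; overall risk P(Y=1) = 0.045407.
Under exogeneity, PAF = [P(Y=1) − p₀]/P(Y=1).
PAF = (0.045407 − 0.037037) / 0.045407 ≈ 0.1843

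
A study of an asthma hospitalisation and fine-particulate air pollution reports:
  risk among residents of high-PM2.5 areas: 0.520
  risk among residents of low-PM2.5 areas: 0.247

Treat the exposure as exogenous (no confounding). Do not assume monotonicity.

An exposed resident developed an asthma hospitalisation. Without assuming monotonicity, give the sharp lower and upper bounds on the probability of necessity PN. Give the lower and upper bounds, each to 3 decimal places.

0.525 ≤ PN ≤ 1.000

Let p₁ = 0.52, p₀ = 0.247.
Under exogeneity alone the bounds on PN are max{0,(p₁−p₀)/p₁} ≤ PN ≤ min{1,(1−p₀)/p₁}.
  lower = (p₁ − p₀)/p₁ = 0.273 / 0.52 ≈ 0.5250
  upper = min{1, (1 − p₀)/p₁} = 0.753 / 0.52 ≈ 1.4481 → capped at 1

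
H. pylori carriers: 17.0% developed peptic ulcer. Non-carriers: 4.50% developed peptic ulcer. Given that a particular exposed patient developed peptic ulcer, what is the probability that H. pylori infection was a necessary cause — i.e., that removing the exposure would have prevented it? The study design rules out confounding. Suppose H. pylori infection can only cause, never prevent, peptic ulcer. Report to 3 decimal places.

p₁ = 0.17, p₀ = 0.045.
Under exogeneity and monotonicity, PN = (p₁ − p₀) / p₁.
PN = (0.17 − 0.045) / 0.17 = 0.125 / 0.17 ≈ 0.7353

PN ≈ 0.735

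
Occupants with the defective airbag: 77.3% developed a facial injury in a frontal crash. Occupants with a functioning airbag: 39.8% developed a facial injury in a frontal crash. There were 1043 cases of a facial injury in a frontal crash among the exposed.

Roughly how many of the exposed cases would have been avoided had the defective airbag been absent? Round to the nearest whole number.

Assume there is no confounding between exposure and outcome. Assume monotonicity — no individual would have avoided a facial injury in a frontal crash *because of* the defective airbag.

about 506 cases

p₁ = 0.773, p₀ = 0.398.
PN = (p₁ − p₀)/p₁ = (0.773 − 0.398) / 0.773 ≈ 0.48512.
Attributable cases ≈ PN × (exposed cases) = 0.48512 × 1043 ≈ 505.98.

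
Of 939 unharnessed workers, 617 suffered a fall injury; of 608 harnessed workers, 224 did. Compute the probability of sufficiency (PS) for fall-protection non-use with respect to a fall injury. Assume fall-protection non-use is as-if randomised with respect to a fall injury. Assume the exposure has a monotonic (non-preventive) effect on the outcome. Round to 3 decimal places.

PS ≈ 0.457

p₁ = P(outcome | exposed) = 617/939 = 0.65708
p₀ = P(outcome | unexposed) = 224/608 = 0.36842
Under exogeneity and monotonicity, PS = (p₁ − p₀) / (1 − p₀).
PS = (0.65708 − 0.36842) / (1 − 0.36842) = 0.28866 / 0.63158 ≈ 0.4570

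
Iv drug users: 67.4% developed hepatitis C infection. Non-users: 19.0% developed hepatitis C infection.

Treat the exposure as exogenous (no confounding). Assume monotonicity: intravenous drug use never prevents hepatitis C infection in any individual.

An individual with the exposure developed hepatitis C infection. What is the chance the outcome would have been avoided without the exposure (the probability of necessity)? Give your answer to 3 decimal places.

PN ≈ 0.718

p₁ = 0.674, p₀ = 0.19.
Under exogeneity and monotonicity, PN = (p₁ − p₀) / p₁.
PN = (0.674 − 0.19) / 0.674 = 0.484 / 0.674 ≈ 0.7181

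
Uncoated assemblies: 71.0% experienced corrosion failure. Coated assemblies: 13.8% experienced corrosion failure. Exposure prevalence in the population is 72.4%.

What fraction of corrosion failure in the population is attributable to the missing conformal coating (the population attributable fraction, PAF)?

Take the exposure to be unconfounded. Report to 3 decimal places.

PAF ≈ 0.750

p₁ = 0.71, p₀ = 0.138.
Overall risk P(Y=1) = π·p₁ + (1−π)·p₀ = 0.724×0.71 + 0.276×0.138 = 0.55213.
Under exogeneity, PAF = [P(Y=1) − p₀] / P(Y=1).
PAF = (0.55213 − 0.138) / 0.55213 ≈ 0.7501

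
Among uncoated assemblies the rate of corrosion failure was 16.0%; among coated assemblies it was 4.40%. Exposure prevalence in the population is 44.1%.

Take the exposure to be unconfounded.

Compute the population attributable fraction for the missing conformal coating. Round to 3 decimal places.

p₁ = 0.16, p₀ = 0.044.
Overall risk P(Y=1) = π·p₁ + (1−π)·p₀ = 0.441×0.16 + 0.559×0.044 = 0.095156.
Under exogeneity, PAF = [P(Y=1) − p₀] / P(Y=1).
PAF = (0.095156 − 0.044) / 0.095156 ≈ 0.5376

PAF ≈ 0.538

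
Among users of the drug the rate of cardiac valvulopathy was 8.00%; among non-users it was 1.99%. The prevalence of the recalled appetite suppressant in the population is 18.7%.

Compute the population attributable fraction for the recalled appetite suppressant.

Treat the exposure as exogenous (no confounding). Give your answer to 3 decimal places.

p₁ = 0.08, p₀ = 0.0199.
Overall risk P(Y=1) = π·p₁ + (1−π)·p₀ = 0.187×0.08 + 0.813×0.0199 = 0.031139.
Under exogeneity, PAF = [P(Y=1) − p₀] / P(Y=1).
PAF = (0.031139 − 0.0199) / 0.031139 ≈ 0.3609

PAF ≈ 0.361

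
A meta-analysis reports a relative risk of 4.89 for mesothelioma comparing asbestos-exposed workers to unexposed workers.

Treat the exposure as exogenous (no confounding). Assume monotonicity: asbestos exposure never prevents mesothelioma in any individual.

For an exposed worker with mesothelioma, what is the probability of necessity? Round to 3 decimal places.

Under exogeneity and monotonicity, PN = (RR − 1) / RR = 1 − 1/RR.
PN = (4.89 − 1) / 4.89 = 3.89 / 4.89 ≈ 0.7955

PN ≈ 0.796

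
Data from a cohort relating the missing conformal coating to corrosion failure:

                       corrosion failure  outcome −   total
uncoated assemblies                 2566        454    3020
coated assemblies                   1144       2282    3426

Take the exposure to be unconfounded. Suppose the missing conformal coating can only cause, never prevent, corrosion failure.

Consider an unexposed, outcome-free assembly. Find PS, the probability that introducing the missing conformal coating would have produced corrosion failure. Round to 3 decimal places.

p₁ = P(outcome | exposed) = 2566/3020 = 0.84967
p₀ = P(outcome | unexposed) = 1144/3426 = 0.33392
Under exogeneity and monotonicity, PS = (p₁ − p₀) / (1 − p₀).
PS = (0.84967 − 0.33392) / (1 − 0.33392) = 0.51575 / 0.66608 ≈ 0.7743

PS ≈ 0.774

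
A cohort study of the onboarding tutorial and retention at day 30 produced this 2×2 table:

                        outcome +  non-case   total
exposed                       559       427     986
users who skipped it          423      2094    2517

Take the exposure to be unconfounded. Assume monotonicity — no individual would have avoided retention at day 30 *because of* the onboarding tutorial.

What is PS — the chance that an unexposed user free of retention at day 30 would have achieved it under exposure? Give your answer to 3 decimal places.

PS ≈ 0.479

p₁ = P(outcome | exposed) = 559/986 = 0.56694
p₀ = P(outcome | unexposed) = 423/2517 = 0.16806
Under exogeneity and monotonicity, PS = (p₁ − p₀) / (1 − p₀).
PS = (0.56694 − 0.16806) / (1 − 0.16806) = 0.39888 / 0.83194 ≈ 0.4795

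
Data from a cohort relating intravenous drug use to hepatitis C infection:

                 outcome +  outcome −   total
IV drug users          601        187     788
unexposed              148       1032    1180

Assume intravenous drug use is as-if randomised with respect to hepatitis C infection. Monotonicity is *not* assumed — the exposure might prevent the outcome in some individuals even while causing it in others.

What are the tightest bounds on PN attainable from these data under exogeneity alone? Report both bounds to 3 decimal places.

0.836 ≤ PN ≤ 1.000

p₁ = P(outcome | exposed) = 601/788 = 0.76269
p₀ = P(outcome | unexposed) = 148/1180 = 0.12542
Under exogeneity alone the bounds on PN are max{0,(p₁−p₀)/p₁} ≤ PN ≤ min{1,(1−p₀)/p₁}.
  lower = (p₁ − p₀)/p₁ = 0.63727 / 0.76269 ≈ 0.8356
  upper = min{1, (1 − p₀)/p₁} = 0.87458 / 0.76269 ≈ 1.1467 → capped at 1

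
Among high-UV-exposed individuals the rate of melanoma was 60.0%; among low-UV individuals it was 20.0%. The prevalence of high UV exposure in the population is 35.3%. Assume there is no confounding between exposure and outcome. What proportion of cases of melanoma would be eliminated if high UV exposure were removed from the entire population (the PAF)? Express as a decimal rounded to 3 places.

PAF ≈ 0.414

p₁ = 0.6, p₀ = 0.2.
Overall risk P(Y=1) = π·p₁ + (1−π)·p₀ = 0.353×0.6 + 0.647×0.2 = 0.3412.
Under exogeneity, PAF = [P(Y=1) − p₀] / P(Y=1).
PAF = (0.3412 − 0.2) / 0.3412 ≈ 0.4138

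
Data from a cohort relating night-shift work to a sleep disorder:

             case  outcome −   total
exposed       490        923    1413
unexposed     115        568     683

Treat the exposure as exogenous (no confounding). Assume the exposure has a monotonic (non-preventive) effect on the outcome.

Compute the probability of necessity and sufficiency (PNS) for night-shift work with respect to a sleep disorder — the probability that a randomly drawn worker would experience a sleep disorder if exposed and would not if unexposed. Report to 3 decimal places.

PNS ≈ 0.178

p₁ = P(outcome | exposed) = 490/1413 = 0.34678
p₀ = P(outcome | unexposed) = 115/683 = 0.16837
Under exogeneity and monotonicity, PNS = p₁ − p₀.
PNS = 0.34678 − 0.16837 = 0.17841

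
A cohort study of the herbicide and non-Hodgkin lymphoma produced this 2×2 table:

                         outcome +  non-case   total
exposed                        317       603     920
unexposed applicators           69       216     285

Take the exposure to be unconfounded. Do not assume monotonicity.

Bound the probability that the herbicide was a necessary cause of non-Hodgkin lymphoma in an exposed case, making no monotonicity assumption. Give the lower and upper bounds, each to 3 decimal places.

0.297 ≤ PN ≤ 1.000

p₁ = P(outcome | exposed) = 317/920 = 0.34457
p₀ = P(outcome | unexposed) = 69/285 = 0.24211
Under exogeneity alone the bounds on PN are max{0,(p₁−p₀)/p₁} ≤ PN ≤ min{1,(1−p₀)/p₁}.
  lower = (p₁ − p₀)/p₁ = 0.10246 / 0.34457 ≈ 0.2974
  upper = min{1, (1 − p₀)/p₁} = 0.75789 / 0.34457 ≈ 2.1996 → capped at 1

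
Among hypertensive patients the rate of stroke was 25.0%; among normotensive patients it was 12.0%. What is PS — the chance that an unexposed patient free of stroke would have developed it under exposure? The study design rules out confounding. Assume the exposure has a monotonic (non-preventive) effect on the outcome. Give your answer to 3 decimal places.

PS ≈ 0.148

p₁ = 0.25, p₀ = 0.12.
Under exogeneity and monotonicity, PS = (p₁ − p₀) / (1 − p₀).
PS = (0.25 − 0.12) / (1 − 0.12) = 0.13 / 0.88 ≈ 0.1477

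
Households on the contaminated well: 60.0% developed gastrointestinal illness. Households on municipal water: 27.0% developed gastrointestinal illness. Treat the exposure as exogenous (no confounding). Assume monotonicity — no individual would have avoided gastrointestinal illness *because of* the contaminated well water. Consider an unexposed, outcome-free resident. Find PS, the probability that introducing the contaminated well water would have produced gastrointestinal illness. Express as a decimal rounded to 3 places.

p₁ = 0.6, p₀ = 0.27.
Under exogeneity and monotonicity, PS = (p₁ − p₀) / (1 − p₀).
PS = (0.6 − 0.27) / (1 − 0.27) = 0.33 / 0.73 ≈ 0.4521

PS ≈ 0.452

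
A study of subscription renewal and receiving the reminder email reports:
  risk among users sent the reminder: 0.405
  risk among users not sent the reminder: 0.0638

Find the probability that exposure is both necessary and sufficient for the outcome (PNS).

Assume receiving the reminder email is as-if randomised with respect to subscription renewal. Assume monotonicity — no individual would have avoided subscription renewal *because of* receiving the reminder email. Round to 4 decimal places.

PNS ≈ 0.3412

Let p₁ = 0.405, p₀ = 0.0638.
Under exogeneity and monotonicity, PNS = p₁ − p₀.
PNS = 0.405 − 0.0638 = 0.3412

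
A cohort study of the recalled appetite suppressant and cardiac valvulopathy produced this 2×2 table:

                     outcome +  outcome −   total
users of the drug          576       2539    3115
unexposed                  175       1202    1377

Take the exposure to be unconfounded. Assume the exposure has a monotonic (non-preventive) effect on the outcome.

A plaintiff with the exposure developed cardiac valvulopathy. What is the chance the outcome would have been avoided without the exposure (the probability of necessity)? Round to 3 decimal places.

PN ≈ 0.313

p₁ = P(outcome | exposed) = 576/3115 = 0.18491
p₀ = P(outcome | unexposed) = 175/1377 = 0.12709
Under exogeneity and monotonicity, PN = (p₁ − p₀) / p₁.
PN = (0.18491 − 0.12709) / 0.18491 = 0.057824 / 0.18491 ≈ 0.3127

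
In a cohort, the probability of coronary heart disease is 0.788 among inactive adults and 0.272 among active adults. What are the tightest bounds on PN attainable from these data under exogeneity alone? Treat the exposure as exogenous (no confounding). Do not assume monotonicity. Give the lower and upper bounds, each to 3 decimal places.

0.655 ≤ PN ≤ 0.924

Let p₁ = 0.788, p₀ = 0.272.
Under exogeneity alone the bounds on PN are max{0,(p₁−p₀)/p₁} ≤ PN ≤ min{1,(1−p₀)/p₁}.
  lower = (p₁ − p₀)/p₁ = 0.516 / 0.788 ≈ 0.6548
  upper = min{1, (1 − p₀)/p₁} = 0.728 / 0.788 ≈ 0.9239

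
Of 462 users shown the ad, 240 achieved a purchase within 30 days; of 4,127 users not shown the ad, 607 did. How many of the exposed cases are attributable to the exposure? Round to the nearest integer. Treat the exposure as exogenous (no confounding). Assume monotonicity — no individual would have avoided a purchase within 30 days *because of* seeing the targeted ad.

p₁ = P(outcome | exposed) = 240/462 = 0.51948
p₀ = P(outcome | unexposed) = 607/4127 = 0.14708
PN = (p₁ − p₀)/p₁ = (0.51948 − 0.14708) / 0.51948 ≈ 0.71687.
Attributable cases ≈ PN × (exposed cases) = 0.71687 × 240 ≈ 172.05.

about 172 cases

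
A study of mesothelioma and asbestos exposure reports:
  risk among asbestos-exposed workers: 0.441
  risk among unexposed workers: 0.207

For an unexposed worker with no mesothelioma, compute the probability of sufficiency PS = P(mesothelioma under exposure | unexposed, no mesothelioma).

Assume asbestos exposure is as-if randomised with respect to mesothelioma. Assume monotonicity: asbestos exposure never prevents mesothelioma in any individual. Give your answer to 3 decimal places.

PS ≈ 0.295

Let p₁ = 0.441, p₀ = 0.207.
Under exogeneity and monotonicity, PS = (p₁ − p₀) / (1 − p₀).
PS = (0.441 − 0.207) / (1 − 0.207) = 0.234 / 0.793 ≈ 0.2951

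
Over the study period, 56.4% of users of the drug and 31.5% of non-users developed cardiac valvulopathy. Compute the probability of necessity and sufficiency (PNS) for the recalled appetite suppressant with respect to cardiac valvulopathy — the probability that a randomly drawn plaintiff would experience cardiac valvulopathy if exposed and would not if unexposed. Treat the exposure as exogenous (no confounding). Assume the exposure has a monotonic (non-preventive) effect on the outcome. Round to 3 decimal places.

PNS ≈ 0.249

p₁ = 0.564, p₀ = 0.315.
Under exogeneity and monotonicity, PNS = p₁ − p₀.
PNS = 0.564 − 0.315 = 0.249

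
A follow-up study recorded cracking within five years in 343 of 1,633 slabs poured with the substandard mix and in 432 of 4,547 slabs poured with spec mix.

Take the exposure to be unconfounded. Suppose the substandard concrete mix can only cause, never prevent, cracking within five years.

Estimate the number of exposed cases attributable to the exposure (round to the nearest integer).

p₁ = P(outcome | exposed) = 343/1633 = 0.21004
p₀ = P(outcome | unexposed) = 432/4547 = 0.095008
PN = (p₁ − p₀)/p₁ = (0.21004 − 0.095008) / 0.21004 ≈ 0.54767.
Attributable cases ≈ PN × (exposed cases) = 0.54767 × 343 ≈ 187.85.

about 188 cases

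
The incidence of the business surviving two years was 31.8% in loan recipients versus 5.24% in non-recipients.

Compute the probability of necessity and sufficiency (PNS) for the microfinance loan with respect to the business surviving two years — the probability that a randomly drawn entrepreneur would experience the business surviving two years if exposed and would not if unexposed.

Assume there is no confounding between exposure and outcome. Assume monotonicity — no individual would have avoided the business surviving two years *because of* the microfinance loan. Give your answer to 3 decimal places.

p₁ = 0.318, p₀ = 0.0524.
Under exogeneity and monotonicity, PNS = p₁ − p₀.
PNS = 0.318 − 0.0524 = 0.2656

PNS ≈ 0.266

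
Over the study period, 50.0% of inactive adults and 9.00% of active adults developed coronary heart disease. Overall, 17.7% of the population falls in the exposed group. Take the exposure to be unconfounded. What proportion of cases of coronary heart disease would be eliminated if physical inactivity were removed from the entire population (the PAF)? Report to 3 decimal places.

p₁ = 0.5, p₀ = 0.09.
Overall risk P(Y=1) = π·p₁ + (1−π)·p₀ = 0.177×0.5 + 0.823×0.09 = 0.16257.
Under exogeneity, PAF = [P(Y=1) − p₀] / P(Y=1).
PAF = (0.16257 − 0.09) / 0.16257 ≈ 0.4464

PAF ≈ 0.446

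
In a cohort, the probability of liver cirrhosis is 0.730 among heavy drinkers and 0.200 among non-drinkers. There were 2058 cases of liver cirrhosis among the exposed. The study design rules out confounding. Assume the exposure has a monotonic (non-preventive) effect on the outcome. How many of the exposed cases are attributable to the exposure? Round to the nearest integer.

Let p₁ = 0.73, p₀ = 0.2.
PN = (p₁ − p₀)/p₁ = (0.73 − 0.2) / 0.73 ≈ 0.72603.
Attributable cases ≈ PN × (exposed cases) = 0.72603 × 2058 ≈ 1494.16.

about 1494 cases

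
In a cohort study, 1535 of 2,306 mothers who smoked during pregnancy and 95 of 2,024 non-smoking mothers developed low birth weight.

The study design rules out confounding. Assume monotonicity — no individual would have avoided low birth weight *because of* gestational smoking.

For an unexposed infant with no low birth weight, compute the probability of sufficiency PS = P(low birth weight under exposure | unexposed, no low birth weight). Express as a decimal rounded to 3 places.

p₁ = P(outcome | exposed) = 1535/2306 = 0.66565
p₀ = P(outcome | unexposed) = 95/2024 = 0.046937
Under exogeneity and monotonicity, PS = (p₁ − p₀) / (1 − p₀).
PS = (0.66565 − 0.046937) / (1 − 0.046937) = 0.61872 / 0.95306 ≈ 0.6492

PS ≈ 0.649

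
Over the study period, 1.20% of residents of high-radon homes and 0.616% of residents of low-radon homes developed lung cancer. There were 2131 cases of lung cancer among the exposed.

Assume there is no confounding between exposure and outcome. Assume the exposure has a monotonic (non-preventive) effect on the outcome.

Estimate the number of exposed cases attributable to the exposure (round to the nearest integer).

p₁ = 0.012, p₀ = 0.00616.
PN = (p₁ − p₀)/p₁ = (0.012 − 0.00616) / 0.012 ≈ 0.48667.
Attributable cases ≈ PN × (exposed cases) = 0.48667 × 2131 ≈ 1037.09.

about 1037 cases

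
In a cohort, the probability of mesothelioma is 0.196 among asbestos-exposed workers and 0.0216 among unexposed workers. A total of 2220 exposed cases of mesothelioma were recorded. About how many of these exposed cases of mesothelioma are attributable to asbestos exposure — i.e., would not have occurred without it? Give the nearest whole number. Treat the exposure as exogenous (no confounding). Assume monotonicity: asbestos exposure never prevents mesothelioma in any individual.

about 1975 cases

Let p₁ = 0.196, p₀ = 0.0216.
PN = (p₁ − p₀)/p₁ = (0.196 − 0.0216) / 0.196 ≈ 0.88980.
Attributable cases ≈ PN × (exposed cases) = 0.88980 × 2220 ≈ 1975.35.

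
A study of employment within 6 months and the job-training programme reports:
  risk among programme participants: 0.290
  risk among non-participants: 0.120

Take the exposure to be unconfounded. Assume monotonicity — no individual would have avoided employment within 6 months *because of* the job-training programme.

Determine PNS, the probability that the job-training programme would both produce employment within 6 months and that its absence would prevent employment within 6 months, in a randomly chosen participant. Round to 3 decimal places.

Let p₁ = 0.29, p₀ = 0.12.
Under exogeneity and monotonicity, PNS = p₁ − p₀.
PNS = 0.29 − 0.12 = 0.17

PNS ≈ 0.170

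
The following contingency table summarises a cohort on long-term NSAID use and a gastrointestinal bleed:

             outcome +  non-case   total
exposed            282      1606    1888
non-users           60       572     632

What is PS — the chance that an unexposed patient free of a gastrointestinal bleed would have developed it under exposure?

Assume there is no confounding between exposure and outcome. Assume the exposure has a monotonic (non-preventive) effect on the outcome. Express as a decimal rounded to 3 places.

PS ≈ 0.060

p₁ = P(outcome | exposed) = 282/1888 = 0.14936
p₀ = P(outcome | unexposed) = 60/632 = 0.094937
Under exogeneity and monotonicity, PS = (p₁ − p₀)/(1 − p₀).
PS = (0.14936 − 0.094937) / 0.90506 ≈ 0.0601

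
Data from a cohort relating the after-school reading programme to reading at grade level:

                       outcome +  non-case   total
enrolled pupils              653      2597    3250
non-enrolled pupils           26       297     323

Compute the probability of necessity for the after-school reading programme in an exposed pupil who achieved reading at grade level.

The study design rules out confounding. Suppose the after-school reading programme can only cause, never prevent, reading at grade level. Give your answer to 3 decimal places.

PN ≈ 0.599

p₁ = P(outcome | exposed) = 653/3250 = 0.20092
p₀ = P(outcome | unexposed) = 26/323 = 0.080495
Under exogeneity and monotonicity, PN = (p₁ − p₀) / p₁.
PN = (0.20092 − 0.080495) / 0.20092 = 0.12043 / 0.20092 ≈ 0.5994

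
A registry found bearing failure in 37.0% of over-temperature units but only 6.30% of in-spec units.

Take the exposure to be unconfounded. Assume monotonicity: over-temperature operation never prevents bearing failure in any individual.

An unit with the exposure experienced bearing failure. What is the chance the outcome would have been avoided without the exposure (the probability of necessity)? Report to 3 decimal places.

PN ≈ 0.830

p₁ = 0.37, p₀ = 0.063.
Under exogeneity and monotonicity, PN = (p₁ − p₀) / p₁.
PN = (0.37 − 0.063) / 0.37 = 0.307 / 0.37 ≈ 0.8297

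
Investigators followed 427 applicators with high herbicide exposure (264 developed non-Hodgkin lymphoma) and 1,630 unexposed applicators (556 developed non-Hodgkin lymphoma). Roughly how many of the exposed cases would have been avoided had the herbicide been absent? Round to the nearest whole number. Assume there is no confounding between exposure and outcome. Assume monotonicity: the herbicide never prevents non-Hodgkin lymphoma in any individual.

about 118 cases

p₁ = P(outcome | exposed) = 264/427 = 0.61827
p₀ = P(outcome | unexposed) = 556/1630 = 0.3411
PN = (p₁ − p₀)/p₁ = (0.61827 − 0.3411) / 0.61827 ≈ 0.44829.
Attributable cases ≈ PN × (exposed cases) = 0.44829 × 264 ≈ 118.35.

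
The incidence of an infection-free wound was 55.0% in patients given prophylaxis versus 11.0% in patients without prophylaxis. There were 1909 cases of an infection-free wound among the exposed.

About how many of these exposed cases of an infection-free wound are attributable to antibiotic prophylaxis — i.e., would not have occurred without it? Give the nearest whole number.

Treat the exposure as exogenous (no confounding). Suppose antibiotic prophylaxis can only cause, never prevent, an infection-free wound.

p₁ = 0.55, p₀ = 0.11.
PN = (p₁ − p₀)/p₁ = (0.55 − 0.11) / 0.55 ≈ 0.80000.
Attributable cases ≈ PN × (exposed cases) = 0.80000 × 1909 ≈ 1527.20.

about 1527 cases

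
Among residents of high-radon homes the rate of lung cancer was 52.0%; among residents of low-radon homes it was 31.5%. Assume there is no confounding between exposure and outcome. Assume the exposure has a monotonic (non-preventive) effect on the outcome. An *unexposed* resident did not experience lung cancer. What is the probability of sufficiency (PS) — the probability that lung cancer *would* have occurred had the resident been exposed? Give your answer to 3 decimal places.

p₁ = 0.52, p₀ = 0.315.
Under exogeneity and monotonicity, PS = (p₁ − p₀) / (1 − p₀).
PS = (0.52 − 0.315) / (1 − 0.315) = 0.205 / 0.685 ≈ 0.2993

PS ≈ 0.299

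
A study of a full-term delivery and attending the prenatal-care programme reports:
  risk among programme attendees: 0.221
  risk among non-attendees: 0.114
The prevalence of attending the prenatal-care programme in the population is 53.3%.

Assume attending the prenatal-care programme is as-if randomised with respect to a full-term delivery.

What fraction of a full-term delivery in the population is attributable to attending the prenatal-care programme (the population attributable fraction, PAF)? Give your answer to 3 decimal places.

PAF ≈ 0.333

Let p₁ = 0.221, p₀ = 0.114.
Overall risk P(Y=1) = π·p₁ + (1−π)·p₀ = 0.533×0.221 + 0.467×0.114 = 0.17103.
Under exogeneity, PAF = [P(Y=1) − p₀] / P(Y=1).
PAF = (0.17103 − 0.114) / 0.17103 ≈ 0.3335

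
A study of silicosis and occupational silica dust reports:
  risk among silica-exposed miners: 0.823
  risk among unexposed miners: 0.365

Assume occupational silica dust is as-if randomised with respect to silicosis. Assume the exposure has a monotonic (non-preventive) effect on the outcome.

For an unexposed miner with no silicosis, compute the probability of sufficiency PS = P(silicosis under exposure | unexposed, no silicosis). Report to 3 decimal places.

Let p₁ = 0.823, p₀ = 0.365.
Under exogeneity and monotonicity, PS = (p₁ − p₀) / (1 − p₀).
PS = (0.823 − 0.365) / (1 − 0.365) = 0.458 / 0.635 ≈ 0.7213

PS ≈ 0.721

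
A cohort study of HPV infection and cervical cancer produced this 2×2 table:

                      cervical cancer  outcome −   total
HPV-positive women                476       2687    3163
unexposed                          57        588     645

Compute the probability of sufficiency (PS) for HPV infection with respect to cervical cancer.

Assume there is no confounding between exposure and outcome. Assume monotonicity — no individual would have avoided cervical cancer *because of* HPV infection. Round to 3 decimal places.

PS ≈ 0.068

p₁ = P(outcome | exposed) = 476/3163 = 0.15049
p₀ = P(outcome | unexposed) = 57/645 = 0.088372
Under exogeneity and monotonicity, PS = (p₁ − p₀) / (1 − p₀).
PS = (0.15049 − 0.088372) / (1 − 0.088372) = 0.062118 / 0.91163 ≈ 0.0681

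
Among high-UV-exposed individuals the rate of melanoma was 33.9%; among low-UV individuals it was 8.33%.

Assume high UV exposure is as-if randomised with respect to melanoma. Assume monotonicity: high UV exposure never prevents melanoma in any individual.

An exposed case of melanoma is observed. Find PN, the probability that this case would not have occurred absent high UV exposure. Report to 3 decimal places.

p₁ = 0.339, p₀ = 0.0833.
Under exogeneity and monotonicity, PN = (p₁ − p₀) / p₁.
PN = (0.339 − 0.0833) / 0.339 = 0.2557 / 0.339 ≈ 0.7543

PN ≈ 0.754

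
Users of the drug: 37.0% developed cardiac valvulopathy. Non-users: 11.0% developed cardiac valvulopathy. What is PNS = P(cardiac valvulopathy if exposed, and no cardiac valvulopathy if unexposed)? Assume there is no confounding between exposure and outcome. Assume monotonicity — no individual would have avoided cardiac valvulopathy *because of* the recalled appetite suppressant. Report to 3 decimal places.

p₁ = 0.37, p₀ = 0.11.
Under exogeneity and monotonicity, PNS = p₁ − p₀.
PNS = 0.37 − 0.11 = 0.26

PNS ≈ 0.260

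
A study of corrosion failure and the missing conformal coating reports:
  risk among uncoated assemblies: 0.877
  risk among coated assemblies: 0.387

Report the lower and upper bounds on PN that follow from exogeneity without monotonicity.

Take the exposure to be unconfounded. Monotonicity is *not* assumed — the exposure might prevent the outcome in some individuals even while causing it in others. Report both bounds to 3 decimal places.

Let p₁ = 0.877, p₀ = 0.387.
Under exogeneity alone the bounds on PN are max{0,(p₁−p₀)/p₁} ≤ PN ≤ min{1,(1−p₀)/p₁}.
  lower = (p₁ − p₀)/p₁ = 0.49 / 0.877 ≈ 0.5587
  upper = min{1, (1 − p₀)/p₁} = 0.613 / 0.877 ≈ 0.6990

0.559 ≤ PN ≤ 0.699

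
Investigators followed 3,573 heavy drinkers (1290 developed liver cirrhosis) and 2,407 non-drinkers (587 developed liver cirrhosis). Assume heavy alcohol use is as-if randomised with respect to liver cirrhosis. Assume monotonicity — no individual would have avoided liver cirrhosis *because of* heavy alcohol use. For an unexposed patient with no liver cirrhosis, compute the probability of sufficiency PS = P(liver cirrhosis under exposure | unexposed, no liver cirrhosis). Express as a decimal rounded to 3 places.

p₁ = P(outcome | exposed) = 1290/3573 = 0.36104
p₀ = P(outcome | unexposed) = 587/2407 = 0.24387
Under exogeneity and monotonicity, PS = (p₁ − p₀) / (1 − p₀).
PS = (0.36104 − 0.24387) / (1 − 0.24387) = 0.11717 / 0.75613 ≈ 0.1550

PS ≈ 0.155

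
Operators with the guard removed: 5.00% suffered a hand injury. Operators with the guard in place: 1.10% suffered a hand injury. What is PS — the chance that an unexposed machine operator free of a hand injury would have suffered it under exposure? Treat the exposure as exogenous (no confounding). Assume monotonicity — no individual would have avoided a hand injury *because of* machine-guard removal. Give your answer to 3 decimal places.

p₁ = 0.05, p₀ = 0.011.
Under exogeneity and monotonicity, PS = (p₁ − p₀) / (1 − p₀).
PS = (0.05 − 0.011) / (1 − 0.011) = 0.039 / 0.989 ≈ 0.0394

PS ≈ 0.039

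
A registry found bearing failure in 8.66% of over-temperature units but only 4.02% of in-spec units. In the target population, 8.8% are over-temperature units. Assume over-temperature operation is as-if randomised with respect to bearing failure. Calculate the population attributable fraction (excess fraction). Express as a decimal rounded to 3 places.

p₁ = 0.0866, p₀ = 0.0402.
Overall risk P(Y=1) = π·p₁ + (1−π)·p₀ = 0.088×0.0866 + 0.912×0.0402 = 0.044283.
Under exogeneity, PAF = [P(Y=1) − p₀] / P(Y=1).
PAF = (0.044283 − 0.0402) / 0.044283 ≈ 0.0922

PAF ≈ 0.092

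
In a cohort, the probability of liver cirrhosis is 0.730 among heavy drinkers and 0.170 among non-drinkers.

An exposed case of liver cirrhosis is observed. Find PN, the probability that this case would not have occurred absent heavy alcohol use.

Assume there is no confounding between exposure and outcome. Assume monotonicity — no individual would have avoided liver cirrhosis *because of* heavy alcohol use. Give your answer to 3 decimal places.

Let p₁ = 0.73, p₀ = 0.17.
Under exogeneity and monotonicity, PN = (p₁ − p₀) / p₁.
PN = (0.73 − 0.17) / 0.73 = 0.56 / 0.73 ≈ 0.7671

PN ≈ 0.767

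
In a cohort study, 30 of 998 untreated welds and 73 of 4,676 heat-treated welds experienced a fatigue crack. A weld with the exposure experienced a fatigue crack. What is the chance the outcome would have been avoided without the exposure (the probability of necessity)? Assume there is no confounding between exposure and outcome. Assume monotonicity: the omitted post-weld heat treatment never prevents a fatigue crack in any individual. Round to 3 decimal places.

p₁ = P(outcome | exposed) = 30/998 = 0.03006
p₀ = P(outcome | unexposed) = 73/4676 = 0.015612
Under exogeneity and monotonicity, PN = (p₁ − p₀) / p₁.
PN = (0.03006 − 0.015612) / 0.03006 = 0.014448 / 0.03006 ≈ 0.4807

PN ≈ 0.481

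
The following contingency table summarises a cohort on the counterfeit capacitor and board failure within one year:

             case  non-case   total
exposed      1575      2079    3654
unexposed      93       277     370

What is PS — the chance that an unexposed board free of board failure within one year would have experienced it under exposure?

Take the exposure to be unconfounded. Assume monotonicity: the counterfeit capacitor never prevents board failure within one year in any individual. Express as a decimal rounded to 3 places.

p₁ = P(outcome | exposed) = 1575/3654 = 0.43103
p₀ = P(outcome | unexposed) = 93/370 = 0.25135
Under exogeneity and monotonicity, PS = (p₁ − p₀) / (1 − p₀).
PS = (0.43103 − 0.25135) / (1 − 0.25135) = 0.17968 / 0.74865 ≈ 0.2400

PS ≈ 0.240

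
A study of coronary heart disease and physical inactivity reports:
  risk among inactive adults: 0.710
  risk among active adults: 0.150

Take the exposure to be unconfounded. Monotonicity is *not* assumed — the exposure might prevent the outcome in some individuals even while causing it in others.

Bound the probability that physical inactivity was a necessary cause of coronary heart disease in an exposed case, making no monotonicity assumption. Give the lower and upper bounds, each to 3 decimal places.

0.789 ≤ PN ≤ 1.000

Let p₁ = 0.71, p₀ = 0.15.
Under exogeneity alone the bounds on PN are max{0,(p₁−p₀)/p₁} ≤ PN ≤ min{1,(1−p₀)/p₁}.
  lower = (p₁ − p₀)/p₁ = 0.56 / 0.71 ≈ 0.7887
  upper = min{1, (1 − p₀)/p₁} = 0.85 / 0.71 ≈ 1.1972 → capped at 1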